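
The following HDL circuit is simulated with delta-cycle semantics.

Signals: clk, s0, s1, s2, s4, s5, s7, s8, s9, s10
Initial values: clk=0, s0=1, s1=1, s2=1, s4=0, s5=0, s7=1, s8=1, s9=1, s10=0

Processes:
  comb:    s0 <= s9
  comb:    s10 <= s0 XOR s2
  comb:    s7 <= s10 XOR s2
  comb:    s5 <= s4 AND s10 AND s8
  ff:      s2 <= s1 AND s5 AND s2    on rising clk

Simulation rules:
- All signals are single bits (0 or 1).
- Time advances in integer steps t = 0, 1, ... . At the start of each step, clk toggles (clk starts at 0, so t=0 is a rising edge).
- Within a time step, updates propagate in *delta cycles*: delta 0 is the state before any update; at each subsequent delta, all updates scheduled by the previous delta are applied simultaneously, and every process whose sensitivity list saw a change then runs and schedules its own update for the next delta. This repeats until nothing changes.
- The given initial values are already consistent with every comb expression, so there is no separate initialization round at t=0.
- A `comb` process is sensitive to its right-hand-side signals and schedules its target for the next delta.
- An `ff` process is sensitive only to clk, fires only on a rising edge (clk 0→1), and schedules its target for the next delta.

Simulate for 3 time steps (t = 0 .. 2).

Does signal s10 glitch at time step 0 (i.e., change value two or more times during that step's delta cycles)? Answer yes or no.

no

t0.Δ0 s10=0 clk=0 s8=1 s0=1 s4=0 s1=1 s5=0 s7=1 s9=1 s2=1
t0.Δ1 s10=0 clk=1 s8=1 s0=1 s4=0 s1=1 s5=0 s7=1 s9=1 s2=1
t0.Δ2 s10=0 clk=1 s8=1 s0=1 s4=0 s1=1 s5=0 s7=1 s9=1 s2=0
t0.Δ3 s10=1 clk=1 s8=1 s0=1 s4=0 s1=1 s5=0 s7=0 s9=1 s2=0
t0.Δ4 s10=1 clk=1 s8=1 s0=1 s4=0 s1=1 s5=0 s7=1 s9=1 s2=0
t1.Δ0 s10=1 clk=1 s8=1 s0=1 s4=0 s1=1 s5=0 s7=1 s9=1 s2=0
t1.Δ1 s10=1 clk=0 s8=1 s0=1 s4=0 s1=1 s5=0 s7=1 s9=1 s2=0
t2.Δ0 s10=1 clk=0 s8=1 s0=1 s4=0 s1=1 s5=0 s7=1 s9=1 s2=0
t2.Δ1 s10=1 clk=1 s8=1 s0=1 s4=0 s1=1 s5=0 s7=1 s9=1 s2=0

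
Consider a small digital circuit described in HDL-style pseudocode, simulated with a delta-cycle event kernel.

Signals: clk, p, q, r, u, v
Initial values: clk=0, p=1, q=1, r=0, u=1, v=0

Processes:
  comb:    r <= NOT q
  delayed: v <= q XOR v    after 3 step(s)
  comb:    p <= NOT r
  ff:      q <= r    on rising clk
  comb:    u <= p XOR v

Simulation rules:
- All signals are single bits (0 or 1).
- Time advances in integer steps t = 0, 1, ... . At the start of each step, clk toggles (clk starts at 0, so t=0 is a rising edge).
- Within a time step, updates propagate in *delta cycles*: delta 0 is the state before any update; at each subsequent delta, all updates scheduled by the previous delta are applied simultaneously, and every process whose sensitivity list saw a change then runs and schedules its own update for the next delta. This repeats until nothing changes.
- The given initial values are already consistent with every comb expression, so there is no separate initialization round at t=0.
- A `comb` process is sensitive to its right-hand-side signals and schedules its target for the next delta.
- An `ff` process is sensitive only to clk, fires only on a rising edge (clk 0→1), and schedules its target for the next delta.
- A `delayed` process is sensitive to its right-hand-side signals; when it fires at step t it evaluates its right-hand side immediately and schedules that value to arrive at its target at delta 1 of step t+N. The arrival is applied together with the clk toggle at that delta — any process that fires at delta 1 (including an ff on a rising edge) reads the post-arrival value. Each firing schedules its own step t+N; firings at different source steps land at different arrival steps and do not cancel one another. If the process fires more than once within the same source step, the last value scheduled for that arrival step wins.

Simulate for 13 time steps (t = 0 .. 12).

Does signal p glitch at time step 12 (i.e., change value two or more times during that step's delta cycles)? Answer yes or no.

no

[bits: p,r,u,q,v,clk]
t=0: Δ0=101100 Δ1=101101 Δ2=101001 Δ3=111001 Δ4=011001 Δ5=010001 | 5Δ
t=1: Δ0=010001 Δ1=010000 | 1Δ
t=2: Δ0=010000 Δ1=010001 Δ2=010101 Δ3=000101 Δ4=100101 Δ5=101101 | 5Δ
t=3: Δ0=101101 Δ1=101100 | 1Δ
t=4: Δ0=101100 Δ1=101101 Δ2=101001 Δ3=111001 Δ4=011001 Δ5=010001 | 5Δ
t=5: Δ0=010001 Δ1=010010 Δ2=011010 | 2Δ
t=6: Δ0=011010 Δ1=011011 Δ2=011111 Δ3=001111 Δ4=101111 Δ5=100111 | 5Δ
t=7: Δ0=100111 Δ1=100100 Δ2=101100 | 2Δ
t=8: Δ0=101100 Δ1=101111 Δ2=100011 Δ3=110011 Δ4=010011 Δ5=011011 | 5Δ
t=9: Δ0=011011 Δ1=011000 Δ2=010000 | 2Δ
t=10: Δ0=010000 Δ1=010011 Δ2=011111 Δ3=001111 Δ4=101111 Δ5=100111 | 5Δ
t=11: Δ0=100111 Δ1=100110 | 1Δ
t=12: Δ0=100110 Δ1=100101 Δ2=101001 Δ3=111001 Δ4=011001 Δ5=010001 | 5Δ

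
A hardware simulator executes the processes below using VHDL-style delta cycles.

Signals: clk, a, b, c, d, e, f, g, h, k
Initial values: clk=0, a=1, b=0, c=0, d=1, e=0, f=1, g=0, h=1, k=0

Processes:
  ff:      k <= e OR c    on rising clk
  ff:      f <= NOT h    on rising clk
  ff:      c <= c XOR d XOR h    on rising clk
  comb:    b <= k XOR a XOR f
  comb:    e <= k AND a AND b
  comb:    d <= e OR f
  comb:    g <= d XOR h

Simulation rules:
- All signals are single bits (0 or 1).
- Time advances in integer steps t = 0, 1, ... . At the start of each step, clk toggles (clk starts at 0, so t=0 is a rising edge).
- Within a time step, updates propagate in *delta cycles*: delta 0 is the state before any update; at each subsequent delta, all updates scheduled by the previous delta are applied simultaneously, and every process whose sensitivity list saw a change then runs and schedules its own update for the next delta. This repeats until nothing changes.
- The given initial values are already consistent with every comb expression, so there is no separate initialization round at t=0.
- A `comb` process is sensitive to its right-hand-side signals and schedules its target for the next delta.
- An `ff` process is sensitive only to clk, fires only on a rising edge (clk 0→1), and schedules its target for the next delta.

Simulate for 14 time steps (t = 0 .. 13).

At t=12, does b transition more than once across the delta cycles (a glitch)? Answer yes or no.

no

[bits: e,a,b,clk,h,d,f,k,c,g]
t=0: Δ0=0100111000 Δ1=0101111000 Δ2=0101110000 Δ3=0111100000 Δ4=0111100001 | 4Δ
t=1: Δ0=0111100001 Δ1=0110100001 | 1Δ
t=2: Δ0=0110100001 Δ1=0111100001 Δ2=0111100011 | 2Δ
t=3: Δ0=0111100011 Δ1=0110100011 | 1Δ
t=4: Δ0=0110100011 Δ1=0111100011 Δ2=0111100101 Δ3=1101100101 Δ4=0101110101 Δ5=0101100100 Δ6=0101100101 | 6Δ
t=5: Δ0=0101100101 Δ1=0100100101 | 1Δ
t=6: Δ0=0100100101 Δ1=0101100101 Δ2=0101100011 Δ3=0111100011 | 3Δ
t=7: Δ0=0111100011 Δ1=0110100011 | 1Δ
t=8: Δ0=0110100011 Δ1=0111100011 Δ2=0111100101 Δ3=1101100101 Δ4=0101110101 Δ5=0101100100 Δ6=0101100101 | 6Δ
t=9: Δ0=0101100101 Δ1=0100100101 | 1Δ
t=10: Δ0=0100100101 Δ1=0101100101 Δ2=0101100011 Δ3=0111100011 | 3Δ
t=11: Δ0=0111100011 Δ1=0110100011 | 1Δ
t=12: Δ0=0110100011 Δ1=0111100011 Δ2=0111100101 Δ3=1101100101 Δ4=0101110101 Δ5=0101100100 Δ6=0101100101 | 6Δ
t=13: Δ0=0101100101 Δ1=0100100101 | 1Δ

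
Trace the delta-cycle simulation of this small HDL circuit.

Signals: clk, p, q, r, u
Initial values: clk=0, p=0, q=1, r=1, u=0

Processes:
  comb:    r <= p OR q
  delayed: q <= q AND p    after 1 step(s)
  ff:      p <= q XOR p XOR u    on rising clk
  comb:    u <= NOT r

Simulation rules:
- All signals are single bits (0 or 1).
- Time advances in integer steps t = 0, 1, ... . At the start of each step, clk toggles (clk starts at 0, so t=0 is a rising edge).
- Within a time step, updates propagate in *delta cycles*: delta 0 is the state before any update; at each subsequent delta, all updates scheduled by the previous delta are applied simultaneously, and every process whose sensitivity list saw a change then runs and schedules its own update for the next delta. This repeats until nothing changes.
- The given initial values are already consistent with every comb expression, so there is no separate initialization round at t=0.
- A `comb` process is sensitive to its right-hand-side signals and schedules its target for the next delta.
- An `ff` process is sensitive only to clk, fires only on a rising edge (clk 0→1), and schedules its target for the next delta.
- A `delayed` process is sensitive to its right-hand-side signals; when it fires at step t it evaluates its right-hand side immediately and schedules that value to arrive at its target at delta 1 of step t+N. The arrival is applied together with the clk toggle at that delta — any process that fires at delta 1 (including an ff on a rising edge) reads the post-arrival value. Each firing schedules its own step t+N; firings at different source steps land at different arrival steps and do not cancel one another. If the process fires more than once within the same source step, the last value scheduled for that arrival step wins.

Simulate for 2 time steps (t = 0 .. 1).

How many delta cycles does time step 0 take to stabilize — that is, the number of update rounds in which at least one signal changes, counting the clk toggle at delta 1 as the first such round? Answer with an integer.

2

t0.Δ0 u=0 clk=0 q=1 r=1 p=0
t0.Δ1 u=0 clk=1 q=1 r=1 p=0
t0.Δ2 u=0 clk=1 q=1 r=1 p=1
t1.Δ0 u=0 clk=1 q=1 r=1 p=1
t1.Δ1 u=0 clk=0 q=1 r=1 p=1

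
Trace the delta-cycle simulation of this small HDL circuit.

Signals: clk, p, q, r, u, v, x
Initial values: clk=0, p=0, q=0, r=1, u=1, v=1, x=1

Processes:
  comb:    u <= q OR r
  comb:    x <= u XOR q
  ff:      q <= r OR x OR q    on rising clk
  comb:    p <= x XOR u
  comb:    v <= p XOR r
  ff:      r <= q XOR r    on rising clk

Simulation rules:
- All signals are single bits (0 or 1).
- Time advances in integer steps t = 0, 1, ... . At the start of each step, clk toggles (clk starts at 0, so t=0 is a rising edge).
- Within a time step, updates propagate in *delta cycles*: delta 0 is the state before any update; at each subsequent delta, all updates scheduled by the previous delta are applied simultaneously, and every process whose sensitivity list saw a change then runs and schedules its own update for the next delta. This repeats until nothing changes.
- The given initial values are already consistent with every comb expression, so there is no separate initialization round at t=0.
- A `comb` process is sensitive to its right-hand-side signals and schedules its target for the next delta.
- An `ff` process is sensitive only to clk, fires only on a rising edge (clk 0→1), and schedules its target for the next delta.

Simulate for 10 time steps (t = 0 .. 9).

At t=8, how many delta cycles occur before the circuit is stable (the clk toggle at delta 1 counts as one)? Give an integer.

[bits: v,q,x,clk,u,p,r]
t=0: Δ0=1010101 Δ1=1011101 Δ2=1111101 Δ3=1101101 Δ4=1101111 Δ5=0101111 | 5Δ
t=1: Δ0=0101111 Δ1=0100111 | 1Δ
t=2: Δ0=0100111 Δ1=0101111 Δ2=0101110 Δ3=1101110 | 3Δ
t=3: Δ0=1101110 Δ1=1100110 | 1Δ
t=4: Δ0=1100110 Δ1=1101110 Δ2=1101111 Δ3=0101111 | 3Δ
t=5: Δ0=0101111 Δ1=0100111 | 1Δ
t=6: Δ0=0100111 Δ1=0101111 Δ2=0101110 Δ3=1101110 | 3Δ
t=7: Δ0=1101110 Δ1=1100110 | 1Δ
t=8: Δ0=1100110 Δ1=1101110 Δ2=1101111 Δ3=0101111 | 3Δ
t=9: Δ0=0101111 Δ1=0100111 | 1Δ

3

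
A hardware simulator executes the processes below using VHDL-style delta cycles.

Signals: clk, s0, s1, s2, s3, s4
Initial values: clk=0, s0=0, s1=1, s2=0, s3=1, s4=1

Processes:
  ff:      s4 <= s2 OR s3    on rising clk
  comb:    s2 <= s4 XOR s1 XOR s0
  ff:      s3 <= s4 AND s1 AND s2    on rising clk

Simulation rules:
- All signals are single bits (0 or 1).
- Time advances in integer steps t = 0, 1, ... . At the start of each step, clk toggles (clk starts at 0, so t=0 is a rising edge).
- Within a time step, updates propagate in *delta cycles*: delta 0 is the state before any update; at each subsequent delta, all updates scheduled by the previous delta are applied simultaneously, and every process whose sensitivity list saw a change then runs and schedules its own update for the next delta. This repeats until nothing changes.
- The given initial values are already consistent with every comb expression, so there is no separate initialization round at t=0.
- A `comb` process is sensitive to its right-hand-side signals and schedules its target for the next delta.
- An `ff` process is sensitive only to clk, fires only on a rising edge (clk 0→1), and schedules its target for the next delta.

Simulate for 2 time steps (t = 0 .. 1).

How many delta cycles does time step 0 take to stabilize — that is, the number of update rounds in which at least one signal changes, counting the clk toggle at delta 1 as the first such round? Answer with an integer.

2

[bits: s0,s1,s3,clk,s4,s2]
t=0: Δ0=011010 Δ1=011110 Δ2=010110 | 2Δ
t=1: Δ0=010110 Δ1=010010 | 1Δ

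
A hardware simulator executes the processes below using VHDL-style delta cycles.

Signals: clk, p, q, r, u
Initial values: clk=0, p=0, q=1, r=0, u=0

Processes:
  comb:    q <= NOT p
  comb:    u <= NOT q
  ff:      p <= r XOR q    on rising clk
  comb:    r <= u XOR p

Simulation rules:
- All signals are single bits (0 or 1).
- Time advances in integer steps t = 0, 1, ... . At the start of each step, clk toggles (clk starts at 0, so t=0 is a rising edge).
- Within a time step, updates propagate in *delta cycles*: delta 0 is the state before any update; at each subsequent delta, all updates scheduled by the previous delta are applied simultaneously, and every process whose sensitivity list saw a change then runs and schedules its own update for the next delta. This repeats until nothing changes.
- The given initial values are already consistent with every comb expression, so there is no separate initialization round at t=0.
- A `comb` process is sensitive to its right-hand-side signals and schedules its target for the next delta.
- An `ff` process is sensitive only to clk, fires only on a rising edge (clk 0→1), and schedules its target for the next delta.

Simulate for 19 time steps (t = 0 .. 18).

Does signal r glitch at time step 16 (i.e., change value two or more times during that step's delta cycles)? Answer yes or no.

yes

[bits: clk,p,u,r,q]
t=0: Δ0=00001 Δ1=10001 Δ2=11001 Δ3=11010 Δ4=11110 Δ5=11100 | 5Δ
t=1: Δ0=11100 Δ1=01100 | 1Δ
t=2: Δ0=01100 Δ1=11100 Δ2=10100 Δ3=10111 Δ4=10011 Δ5=10001 | 5Δ
t=3: Δ0=10001 Δ1=00001 | 1Δ
t=4: Δ0=00001 Δ1=10001 Δ2=11001 Δ3=11010 Δ4=11110 Δ5=11100 | 5Δ
t=5: Δ0=11100 Δ1=01100 | 1Δ
t=6: Δ0=01100 Δ1=11100 Δ2=10100 Δ3=10111 Δ4=10011 Δ5=10001 | 5Δ
t=7: Δ0=10001 Δ1=00001 | 1Δ
t=8: Δ0=00001 Δ1=10001 Δ2=11001 Δ3=11010 Δ4=11110 Δ5=11100 | 5Δ
t=9: Δ0=11100 Δ1=01100 | 1Δ
t=10: Δ0=01100 Δ1=11100 Δ2=10100 Δ3=10111 Δ4=10011 Δ5=10001 | 5Δ
t=11: Δ0=10001 Δ1=00001 | 1Δ
t=12: Δ0=00001 Δ1=10001 Δ2=11001 Δ3=11010 Δ4=11110 Δ5=11100 | 5Δ
t=13: Δ0=11100 Δ1=01100 | 1Δ
t=14: Δ0=01100 Δ1=11100 Δ2=10100 Δ3=10111 Δ4=10011 Δ5=10001 | 5Δ
t=15: Δ0=10001 Δ1=00001 | 1Δ
t=16: Δ0=00001 Δ1=10001 Δ2=11001 Δ3=11010 Δ4=11110 Δ5=11100 | 5Δ
t=17: Δ0=11100 Δ1=01100 | 1Δ
t=18: Δ0=01100 Δ1=11100 Δ2=10100 Δ3=10111 Δ4=10011 Δ5=10001 | 5Δ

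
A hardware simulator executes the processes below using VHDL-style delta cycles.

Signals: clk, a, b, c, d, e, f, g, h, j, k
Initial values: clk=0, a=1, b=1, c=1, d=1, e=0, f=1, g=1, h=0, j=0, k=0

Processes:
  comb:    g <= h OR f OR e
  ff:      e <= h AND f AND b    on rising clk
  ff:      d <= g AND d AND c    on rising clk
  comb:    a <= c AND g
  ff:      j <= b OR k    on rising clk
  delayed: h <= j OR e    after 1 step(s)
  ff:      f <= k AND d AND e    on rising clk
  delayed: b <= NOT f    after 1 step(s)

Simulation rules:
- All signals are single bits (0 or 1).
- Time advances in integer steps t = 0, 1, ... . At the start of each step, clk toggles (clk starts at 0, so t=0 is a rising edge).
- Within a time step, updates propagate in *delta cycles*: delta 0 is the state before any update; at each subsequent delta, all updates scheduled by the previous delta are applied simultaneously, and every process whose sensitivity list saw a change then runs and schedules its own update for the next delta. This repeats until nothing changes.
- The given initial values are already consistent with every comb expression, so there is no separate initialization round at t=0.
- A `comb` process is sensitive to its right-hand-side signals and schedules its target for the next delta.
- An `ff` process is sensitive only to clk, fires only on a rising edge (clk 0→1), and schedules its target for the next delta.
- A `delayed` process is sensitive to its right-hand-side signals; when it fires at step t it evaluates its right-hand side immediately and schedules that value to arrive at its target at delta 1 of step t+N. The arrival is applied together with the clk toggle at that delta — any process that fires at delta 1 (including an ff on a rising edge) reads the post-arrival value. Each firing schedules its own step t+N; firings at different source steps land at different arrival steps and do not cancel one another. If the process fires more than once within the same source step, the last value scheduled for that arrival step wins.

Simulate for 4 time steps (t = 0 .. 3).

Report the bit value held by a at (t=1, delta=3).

1

t=0 Δ0: clk=0 g=1 h=0 a=1 k=0 e=0 f=1 b=1 d=1 c=1 j=0
  Δ1: clk:0→1
  Δ2: f:1→0, j:0→1
  Δ3: g:1→0
  Δ4: a:1→0
  (4Δ to stable)
t=1 Δ0: clk=1 g=0 h=0 a=0 k=0 e=0 f=0 b=1 d=1 c=1 j=1
  Δ1: clk:1→0, h:0→1
  Δ2: g:0→1
  Δ3: a:0→1
  (3Δ to stable)
t=2 Δ0: clk=0 g=1 h=1 a=1 k=0 e=0 f=0 b=1 d=1 c=1 j=1
  Δ1: clk:0→1
  (1Δ to stable)
t=3 Δ0: clk=1 g=1 h=1 a=1 k=0 e=0 f=0 b=1 d=1 c=1 j=1
  Δ1: clk:1→0
  (1Δ to stable)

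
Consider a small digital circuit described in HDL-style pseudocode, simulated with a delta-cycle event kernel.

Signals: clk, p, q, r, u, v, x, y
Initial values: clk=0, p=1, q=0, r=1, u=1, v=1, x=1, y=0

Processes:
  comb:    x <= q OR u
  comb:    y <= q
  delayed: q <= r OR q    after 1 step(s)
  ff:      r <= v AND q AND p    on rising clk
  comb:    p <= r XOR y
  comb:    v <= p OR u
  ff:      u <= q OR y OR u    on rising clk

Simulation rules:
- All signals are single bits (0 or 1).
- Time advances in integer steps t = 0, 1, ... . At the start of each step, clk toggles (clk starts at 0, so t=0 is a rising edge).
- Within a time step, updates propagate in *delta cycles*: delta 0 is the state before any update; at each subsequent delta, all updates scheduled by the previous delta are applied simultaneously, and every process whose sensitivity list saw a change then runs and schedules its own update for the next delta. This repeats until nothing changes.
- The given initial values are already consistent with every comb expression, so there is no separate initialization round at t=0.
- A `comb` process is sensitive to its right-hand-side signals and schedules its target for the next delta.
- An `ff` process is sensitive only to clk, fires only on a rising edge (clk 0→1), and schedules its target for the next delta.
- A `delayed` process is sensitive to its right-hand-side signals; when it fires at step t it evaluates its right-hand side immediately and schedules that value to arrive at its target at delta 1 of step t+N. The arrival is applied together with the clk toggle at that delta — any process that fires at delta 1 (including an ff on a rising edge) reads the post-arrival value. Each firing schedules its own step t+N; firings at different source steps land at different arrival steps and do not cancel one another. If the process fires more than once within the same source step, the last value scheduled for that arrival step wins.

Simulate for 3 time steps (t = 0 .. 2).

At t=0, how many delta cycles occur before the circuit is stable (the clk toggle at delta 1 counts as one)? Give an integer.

t0.Δ0 u=1 clk=0 v=1 p=1 r=1 q=0 x=1 y=0
t0.Δ1 u=1 clk=1 v=1 p=1 r=1 q=0 x=1 y=0
t0.Δ2 u=1 clk=1 v=1 p=1 r=0 q=0 x=1 y=0
t0.Δ3 u=1 clk=1 v=1 p=0 r=0 q=0 x=1 y=0
t1.Δ0 u=1 clk=1 v=1 p=0 r=0 q=0 x=1 y=0
t1.Δ1 u=1 clk=0 v=1 p=0 r=0 q=0 x=1 y=0
t2.Δ0 u=1 clk=0 v=1 p=0 r=0 q=0 x=1 y=0
t2.Δ1 u=1 clk=1 v=1 p=0 r=0 q=0 x=1 y=0

3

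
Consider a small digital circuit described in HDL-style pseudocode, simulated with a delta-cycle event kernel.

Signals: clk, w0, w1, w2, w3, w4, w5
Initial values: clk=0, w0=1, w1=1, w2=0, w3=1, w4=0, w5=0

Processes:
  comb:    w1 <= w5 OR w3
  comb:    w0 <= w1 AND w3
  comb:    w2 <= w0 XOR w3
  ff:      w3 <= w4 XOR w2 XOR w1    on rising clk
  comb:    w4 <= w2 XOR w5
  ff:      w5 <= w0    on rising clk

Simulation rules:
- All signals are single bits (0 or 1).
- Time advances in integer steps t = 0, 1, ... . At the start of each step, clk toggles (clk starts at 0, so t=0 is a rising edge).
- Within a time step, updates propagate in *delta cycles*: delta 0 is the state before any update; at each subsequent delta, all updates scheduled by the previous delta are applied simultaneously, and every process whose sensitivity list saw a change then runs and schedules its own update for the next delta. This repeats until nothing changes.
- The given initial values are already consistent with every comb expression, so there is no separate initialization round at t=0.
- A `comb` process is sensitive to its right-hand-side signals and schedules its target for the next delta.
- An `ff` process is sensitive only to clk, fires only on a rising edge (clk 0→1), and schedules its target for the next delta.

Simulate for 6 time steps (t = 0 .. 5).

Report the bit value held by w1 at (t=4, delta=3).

0

t=0 Δ0: w5=0 w1=1 w0=1 w3=1 w2=0 w4=0 clk=0
  Δ1: clk:0→1
  Δ2: w5:0→1
  Δ3: w4:0→1
  (3Δ to stable)
t=1 Δ0: w5=1 w1=1 w0=1 w3=1 w2=0 w4=1 clk=1
  Δ1: clk:1→0
  (1Δ to stable)
t=2 Δ0: w5=1 w1=1 w0=1 w3=1 w2=0 w4=1 clk=0
  Δ1: clk:0→1
  Δ2: w3:1→0
  Δ3: w0:1→0, w2:0→1
  Δ4: w2:1→0, w4:1→0
  Δ5: w4:0→1
  (5Δ to stable)
t=3 Δ0: w5=1 w1=1 w0=0 w3=0 w2=0 w4=1 clk=1
  Δ1: clk:1→0
  (1Δ to stable)
t=4 Δ0: w5=1 w1=1 w0=0 w3=0 w2=0 w4=1 clk=0
  Δ1: clk:0→1
  Δ2: w5:1→0
  Δ3: w1:1→0, w4:1→0
  (3Δ to stable)
t=5 Δ0: w5=0 w1=0 w0=0 w3=0 w2=0 w4=0 clk=1
  Δ1: clk:1→0
  (1Δ to stable)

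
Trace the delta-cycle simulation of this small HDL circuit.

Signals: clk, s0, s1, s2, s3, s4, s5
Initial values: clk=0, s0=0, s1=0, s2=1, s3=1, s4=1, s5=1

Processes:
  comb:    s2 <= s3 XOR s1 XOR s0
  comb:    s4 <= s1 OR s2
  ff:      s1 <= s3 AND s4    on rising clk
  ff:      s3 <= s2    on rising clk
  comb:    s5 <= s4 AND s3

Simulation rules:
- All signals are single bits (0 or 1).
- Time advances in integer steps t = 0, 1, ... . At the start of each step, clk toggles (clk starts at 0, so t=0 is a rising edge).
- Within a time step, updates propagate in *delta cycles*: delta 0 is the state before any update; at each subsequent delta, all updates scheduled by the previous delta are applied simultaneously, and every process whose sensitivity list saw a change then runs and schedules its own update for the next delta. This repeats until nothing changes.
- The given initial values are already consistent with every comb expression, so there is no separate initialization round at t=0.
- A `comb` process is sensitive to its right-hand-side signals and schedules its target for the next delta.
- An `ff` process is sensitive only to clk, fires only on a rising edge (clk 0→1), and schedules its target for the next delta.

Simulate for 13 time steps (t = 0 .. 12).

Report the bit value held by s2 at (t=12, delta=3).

t0.Δ0 s0=0 s5=1 clk=0 s4=1 s1=0 s2=1 s3=1
t0.Δ1 s0=0 s5=1 clk=1 s4=1 s1=0 s2=1 s3=1
t0.Δ2 s0=0 s5=1 clk=1 s4=1 s1=1 s2=1 s3=1
t0.Δ3 s0=0 s5=1 clk=1 s4=1 s1=1 s2=0 s3=1
t1.Δ0 s0=0 s5=1 clk=1 s4=1 s1=1 s2=0 s3=1
t1.Δ1 s0=0 s5=1 clk=0 s4=1 s1=1 s2=0 s3=1
t2.Δ0 s0=0 s5=1 clk=0 s4=1 s1=1 s2=0 s3=1
t2.Δ1 s0=0 s5=1 clk=1 s4=1 s1=1 s2=0 s3=1
t2.Δ2 s0=0 s5=1 clk=1 s4=1 s1=1 s2=0 s3=0
t2.Δ3 s0=0 s5=0 clk=1 s4=1 s1=1 s2=1 s3=0
t3.Δ0 s0=0 s5=0 clk=1 s4=1 s1=1 s2=1 s3=0
t3.Δ1 s0=0 s5=0 clk=0 s4=1 s1=1 s2=1 s3=0
t4.Δ0 s0=0 s5=0 clk=0 s4=1 s1=1 s2=1 s3=0
t4.Δ1 s0=0 s5=0 clk=1 s4=1 s1=1 s2=1 s3=0
t4.Δ2 s0=0 s5=0 clk=1 s4=1 s1=0 s2=1 s3=1
t4.Δ3 s0=0 s5=1 clk=1 s4=1 s1=0 s2=1 s3=1
t5.Δ0 s0=0 s5=1 clk=1 s4=1 s1=0 s2=1 s3=1
t5.Δ1 s0=0 s5=1 clk=0 s4=1 s1=0 s2=1 s3=1
t6.Δ0 s0=0 s5=1 clk=0 s4=1 s1=0 s2=1 s3=1
t6.Δ1 s0=0 s5=1 clk=1 s4=1 s1=0 s2=1 s3=1
t6.Δ2 s0=0 s5=1 clk=1 s4=1 s1=1 s2=1 s3=1
t6.Δ3 s0=0 s5=1 clk=1 s4=1 s1=1 s2=0 s3=1
t7.Δ0 s0=0 s5=1 clk=1 s4=1 s1=1 s2=0 s3=1
t7.Δ1 s0=0 s5=1 clk=0 s4=1 s1=1 s2=0 s3=1
t8.Δ0 s0=0 s5=1 clk=0 s4=1 s1=1 s2=0 s3=1
t8.Δ1 s0=0 s5=1 clk=1 s4=1 s1=1 s2=0 s3=1
t8.Δ2 s0=0 s5=1 clk=1 s4=1 s1=1 s2=0 s3=0
t8.Δ3 s0=0 s5=0 clk=1 s4=1 s1=1 s2=1 s3=0
t9.Δ0 s0=0 s5=0 clk=1 s4=1 s1=1 s2=1 s3=0
t9.Δ1 s0=0 s5=0 clk=0 s4=1 s1=1 s2=1 s3=0
t10.Δ0 s0=0 s5=0 clk=0 s4=1 s1=1 s2=1 s3=0
t10.Δ1 s0=0 s5=0 clk=1 s4=1 s1=1 s2=1 s3=0
t10.Δ2 s0=0 s5=0 clk=1 s4=1 s1=0 s2=1 s3=1
t10.Δ3 s0=0 s5=1 clk=1 s4=1 s1=0 s2=1 s3=1
t11.Δ0 s0=0 s5=1 clk=1 s4=1 s1=0 s2=1 s3=1
t11.Δ1 s0=0 s5=1 clk=0 s4=1 s1=0 s2=1 s3=1
t12.Δ0 s0=0 s5=1 clk=0 s4=1 s1=0 s2=1 s3=1
t12.Δ1 s0=0 s5=1 clk=1 s4=1 s1=0 s2=1 s3=1
t12.Δ2 s0=0 s5=1 clk=1 s4=1 s1=1 s2=1 s3=1
t12.Δ3 s0=0 s5=1 clk=1 s4=1 s1=1 s2=0 s3=1

0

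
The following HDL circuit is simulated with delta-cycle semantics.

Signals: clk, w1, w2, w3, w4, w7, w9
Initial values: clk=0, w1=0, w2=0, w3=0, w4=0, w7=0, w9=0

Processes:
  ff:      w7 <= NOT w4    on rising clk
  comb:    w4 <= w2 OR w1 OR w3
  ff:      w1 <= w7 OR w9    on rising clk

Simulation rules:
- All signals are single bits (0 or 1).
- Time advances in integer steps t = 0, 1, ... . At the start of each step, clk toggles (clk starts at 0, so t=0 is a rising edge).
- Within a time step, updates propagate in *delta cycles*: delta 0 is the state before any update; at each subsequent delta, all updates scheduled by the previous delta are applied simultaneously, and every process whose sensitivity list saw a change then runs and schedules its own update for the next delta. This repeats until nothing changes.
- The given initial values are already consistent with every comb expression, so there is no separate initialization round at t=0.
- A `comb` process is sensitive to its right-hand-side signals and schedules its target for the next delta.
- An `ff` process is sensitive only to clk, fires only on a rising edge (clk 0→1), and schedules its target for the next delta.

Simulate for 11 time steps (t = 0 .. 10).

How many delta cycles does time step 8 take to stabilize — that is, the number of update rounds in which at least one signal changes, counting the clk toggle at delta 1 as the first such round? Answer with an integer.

t0.Δ0 clk=0 w2=0 w9=0 w4=0 w1=0 w3=0 w7=0
t0.Δ1 clk=1 w2=0 w9=0 w4=0 w1=0 w3=0 w7=0
t0.Δ2 clk=1 w2=0 w9=0 w4=0 w1=0 w3=0 w7=1
t1.Δ0 clk=1 w2=0 w9=0 w4=0 w1=0 w3=0 w7=1
t1.Δ1 clk=0 w2=0 w9=0 w4=0 w1=0 w3=0 w7=1
t2.Δ0 clk=0 w2=0 w9=0 w4=0 w1=0 w3=0 w7=1
t2.Δ1 clk=1 w2=0 w9=0 w4=0 w1=0 w3=0 w7=1
t2.Δ2 clk=1 w2=0 w9=0 w4=0 w1=1 w3=0 w7=1
t2.Δ3 clk=1 w2=0 w9=0 w4=1 w1=1 w3=0 w7=1
t3.Δ0 clk=1 w2=0 w9=0 w4=1 w1=1 w3=0 w7=1
t3.Δ1 clk=0 w2=0 w9=0 w4=1 w1=1 w3=0 w7=1
t4.Δ0 clk=0 w2=0 w9=0 w4=1 w1=1 w3=0 w7=1
t4.Δ1 clk=1 w2=0 w9=0 w4=1 w1=1 w3=0 w7=1
t4.Δ2 clk=1 w2=0 w9=0 w4=1 w1=1 w3=0 w7=0
t5.Δ0 clk=1 w2=0 w9=0 w4=1 w1=1 w3=0 w7=0
t5.Δ1 clk=0 w2=0 w9=0 w4=1 w1=1 w3=0 w7=0
t6.Δ0 clk=0 w2=0 w9=0 w4=1 w1=1 w3=0 w7=0
t6.Δ1 clk=1 w2=0 w9=0 w4=1 w1=1 w3=0 w7=0
t6.Δ2 clk=1 w2=0 w9=0 w4=1 w1=0 w3=0 w7=0
t6.Δ3 clk=1 w2=0 w9=0 w4=0 w1=0 w3=0 w7=0
t7.Δ0 clk=1 w2=0 w9=0 w4=0 w1=0 w3=0 w7=0
t7.Δ1 clk=0 w2=0 w9=0 w4=0 w1=0 w3=0 w7=0
t8.Δ0 clk=0 w2=0 w9=0 w4=0 w1=0 w3=0 w7=0
t8.Δ1 clk=1 w2=0 w9=0 w4=0 w1=0 w3=0 w7=0
t8.Δ2 clk=1 w2=0 w9=0 w4=0 w1=0 w3=0 w7=1
t9.Δ0 clk=1 w2=0 w9=0 w4=0 w1=0 w3=0 w7=1
t9.Δ1 clk=0 w2=0 w9=0 w4=0 w1=0 w3=0 w7=1
t10.Δ0 clk=0 w2=0 w9=0 w4=0 w1=0 w3=0 w7=1
t10.Δ1 clk=1 w2=0 w9=0 w4=0 w1=0 w3=0 w7=1
t10.Δ2 clk=1 w2=0 w9=0 w4=0 w1=1 w3=0 w7=1
t10.Δ3 clk=1 w2=0 w9=0 w4=1 w1=1 w3=0 w7=1

2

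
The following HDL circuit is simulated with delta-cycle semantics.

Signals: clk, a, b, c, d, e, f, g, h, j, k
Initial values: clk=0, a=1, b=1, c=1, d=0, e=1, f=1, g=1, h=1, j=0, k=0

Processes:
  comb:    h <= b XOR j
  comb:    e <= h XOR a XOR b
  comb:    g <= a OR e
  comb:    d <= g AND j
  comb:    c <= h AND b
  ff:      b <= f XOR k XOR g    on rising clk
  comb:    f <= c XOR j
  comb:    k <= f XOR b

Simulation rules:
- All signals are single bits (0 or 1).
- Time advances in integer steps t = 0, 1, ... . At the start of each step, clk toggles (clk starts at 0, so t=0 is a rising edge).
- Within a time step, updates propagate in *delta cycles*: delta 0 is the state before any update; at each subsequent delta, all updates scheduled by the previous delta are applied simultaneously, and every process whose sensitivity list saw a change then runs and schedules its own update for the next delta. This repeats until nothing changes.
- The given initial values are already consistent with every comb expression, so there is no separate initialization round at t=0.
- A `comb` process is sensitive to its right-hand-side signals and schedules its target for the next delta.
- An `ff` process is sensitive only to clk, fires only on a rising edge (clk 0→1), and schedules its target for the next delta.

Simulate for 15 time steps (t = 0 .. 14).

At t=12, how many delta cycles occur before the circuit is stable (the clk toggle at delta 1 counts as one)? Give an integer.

[bits: b,clk,k,a,j,h,e,f,g,c,d]
t=0: Δ0=10010111110 Δ1=11010111110 Δ2=01010111110 Δ3=01110001100 Δ4=01110010100 Δ5=01010010100 | 5Δ
t=1: Δ0=01010010100 Δ1=00010010100 | 1Δ
t=2: Δ0=00010010100 Δ1=01010010100 Δ2=11010010100 Δ3=11110100100 Δ4=11110110110 Δ5=11110111110 Δ6=11010111110 | 6Δ
t=3: Δ0=11010111110 Δ1=10010111110 | 1Δ
t=4: Δ0=10010111110 Δ1=11010111110 Δ2=01010111110 Δ3=01110001100 Δ4=01110010100 Δ5=01010010100 | 5Δ
t=5: Δ0=01010010100 Δ1=00010010100 | 1Δ
t=6: Δ0=00010010100 Δ1=01010010100 Δ2=11010010100 Δ3=11110100100 Δ4=11110110110 Δ5=11110111110 Δ6=11010111110 | 6Δ
t=7: Δ0=11010111110 Δ1=10010111110 | 1Δ
t=8: Δ0=10010111110 Δ1=11010111110 Δ2=01010111110 Δ3=01110001100 Δ4=01110010100 Δ5=01010010100 | 5Δ
t=9: Δ0=01010010100 Δ1=00010010100 | 1Δ
t=10: Δ0=00010010100 Δ1=01010010100 Δ2=11010010100 Δ3=11110100100 Δ4=11110110110 Δ5=11110111110 Δ6=11010111110 | 6Δ
t=11: Δ0=11010111110 Δ1=10010111110 | 1Δ
t=12: Δ0=10010111110 Δ1=11010111110 Δ2=01010111110 Δ3=01110001100 Δ4=01110010100 Δ5=01010010100 | 5Δ
t=13: Δ0=01010010100 Δ1=00010010100 | 1Δ
t=14: Δ0=00010010100 Δ1=01010010100 Δ2=11010010100 Δ3=11110100100 Δ4=11110110110 Δ5=11110111110 Δ6=11010111110 | 6Δ

5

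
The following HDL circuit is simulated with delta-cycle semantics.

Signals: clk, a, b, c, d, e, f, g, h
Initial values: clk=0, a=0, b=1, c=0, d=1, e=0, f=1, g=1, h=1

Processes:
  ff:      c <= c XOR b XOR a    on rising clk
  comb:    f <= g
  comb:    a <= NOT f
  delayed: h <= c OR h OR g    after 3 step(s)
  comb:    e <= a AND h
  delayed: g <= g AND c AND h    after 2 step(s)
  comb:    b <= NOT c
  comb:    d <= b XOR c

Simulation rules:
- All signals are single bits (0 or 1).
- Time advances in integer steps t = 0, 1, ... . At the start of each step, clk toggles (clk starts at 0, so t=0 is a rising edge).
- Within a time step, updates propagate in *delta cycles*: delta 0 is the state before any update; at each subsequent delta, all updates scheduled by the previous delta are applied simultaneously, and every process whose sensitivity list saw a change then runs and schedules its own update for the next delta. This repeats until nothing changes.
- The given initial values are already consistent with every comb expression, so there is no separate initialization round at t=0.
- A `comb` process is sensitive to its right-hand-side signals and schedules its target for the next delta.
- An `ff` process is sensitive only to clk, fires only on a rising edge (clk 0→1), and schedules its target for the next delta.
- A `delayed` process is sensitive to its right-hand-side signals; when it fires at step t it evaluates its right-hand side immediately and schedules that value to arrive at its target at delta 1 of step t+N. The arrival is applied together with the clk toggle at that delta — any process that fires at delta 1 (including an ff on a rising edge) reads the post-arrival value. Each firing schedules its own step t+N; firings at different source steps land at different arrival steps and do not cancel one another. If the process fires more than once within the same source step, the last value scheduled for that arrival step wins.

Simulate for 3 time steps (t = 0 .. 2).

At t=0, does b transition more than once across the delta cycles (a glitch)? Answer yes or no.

t=0 Δ0: g=1 b=1 f=1 h=1 c=0 a=0 d=1 e=0 clk=0
  Δ1: clk:0→1
  Δ2: c:0→1
  Δ3: b:1→0, d:1→0
  Δ4: d:0→1
  (4Δ to stable)
t=1 Δ0: g=1 b=0 f=1 h=1 c=1 a=0 d=1 e=0 clk=1
  Δ1: clk:1→0
  (1Δ to stable)
t=2 Δ0: g=1 b=0 f=1 h=1 c=1 a=0 d=1 e=0 clk=0
  Δ1: clk:0→1
  (1Δ to stable)

no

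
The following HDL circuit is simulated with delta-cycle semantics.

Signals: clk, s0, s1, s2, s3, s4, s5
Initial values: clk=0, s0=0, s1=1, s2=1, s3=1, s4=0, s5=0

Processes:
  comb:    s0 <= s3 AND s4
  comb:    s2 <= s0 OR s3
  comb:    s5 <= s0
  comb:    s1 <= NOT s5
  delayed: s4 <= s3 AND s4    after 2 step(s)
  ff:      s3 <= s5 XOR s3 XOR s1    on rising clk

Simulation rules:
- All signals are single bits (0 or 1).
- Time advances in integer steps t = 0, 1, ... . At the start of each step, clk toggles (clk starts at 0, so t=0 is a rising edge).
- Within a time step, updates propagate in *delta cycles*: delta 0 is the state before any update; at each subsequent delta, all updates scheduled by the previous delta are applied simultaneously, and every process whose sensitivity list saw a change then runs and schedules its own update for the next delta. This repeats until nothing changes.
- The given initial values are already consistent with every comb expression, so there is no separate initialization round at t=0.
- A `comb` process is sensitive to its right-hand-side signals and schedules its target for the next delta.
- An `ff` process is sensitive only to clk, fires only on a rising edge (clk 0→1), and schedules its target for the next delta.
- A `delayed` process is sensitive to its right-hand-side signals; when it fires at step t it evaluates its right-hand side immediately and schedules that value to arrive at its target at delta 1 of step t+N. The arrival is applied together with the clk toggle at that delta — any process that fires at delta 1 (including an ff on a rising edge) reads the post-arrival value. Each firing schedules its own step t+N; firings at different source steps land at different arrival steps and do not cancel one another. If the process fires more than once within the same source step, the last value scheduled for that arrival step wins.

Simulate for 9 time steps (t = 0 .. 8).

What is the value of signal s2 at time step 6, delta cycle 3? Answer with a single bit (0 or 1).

t0.Δ0 s1=1 s4=0 clk=0 s0=0 s5=0 s3=1 s2=1
t0.Δ1 s1=1 s4=0 clk=1 s0=0 s5=0 s3=1 s2=1
t0.Δ2 s1=1 s4=0 clk=1 s0=0 s5=0 s3=0 s2=1
t0.Δ3 s1=1 s4=0 clk=1 s0=0 s5=0 s3=0 s2=0
t1.Δ0 s1=1 s4=0 clk=1 s0=0 s5=0 s3=0 s2=0
t1.Δ1 s1=1 s4=0 clk=0 s0=0 s5=0 s3=0 s2=0
t2.Δ0 s1=1 s4=0 clk=0 s0=0 s5=0 s3=0 s2=0
t2.Δ1 s1=1 s4=0 clk=1 s0=0 s5=0 s3=0 s2=0
t2.Δ2 s1=1 s4=0 clk=1 s0=0 s5=0 s3=1 s2=0
t2.Δ3 s1=1 s4=0 clk=1 s0=0 s5=0 s3=1 s2=1
t3.Δ0 s1=1 s4=0 clk=1 s0=0 s5=0 s3=1 s2=1
t3.Δ1 s1=1 s4=0 clk=0 s0=0 s5=0 s3=1 s2=1
t4.Δ0 s1=1 s4=0 clk=0 s0=0 s5=0 s3=1 s2=1
t4.Δ1 s1=1 s4=0 clk=1 s0=0 s5=0 s3=1 s2=1
t4.Δ2 s1=1 s4=0 clk=1 s0=0 s5=0 s3=0 s2=1
t4.Δ3 s1=1 s4=0 clk=1 s0=0 s5=0 s3=0 s2=0
t5.Δ0 s1=1 s4=0 clk=1 s0=0 s5=0 s3=0 s2=0
t5.Δ1 s1=1 s4=0 clk=0 s0=0 s5=0 s3=0 s2=0
t6.Δ0 s1=1 s4=0 clk=0 s0=0 s5=0 s3=0 s2=0
t6.Δ1 s1=1 s4=0 clk=1 s0=0 s5=0 s3=0 s2=0
t6.Δ2 s1=1 s4=0 clk=1 s0=0 s5=0 s3=1 s2=0
t6.Δ3 s1=1 s4=0 clk=1 s0=0 s5=0 s3=1 s2=1
t7.Δ0 s1=1 s4=0 clk=1 s0=0 s5=0 s3=1 s2=1
t7.Δ1 s1=1 s4=0 clk=0 s0=0 s5=0 s3=1 s2=1
t8.Δ0 s1=1 s4=0 clk=0 s0=0 s5=0 s3=1 s2=1
t8.Δ1 s1=1 s4=0 clk=1 s0=0 s5=0 s3=1 s2=1
t8.Δ2 s1=1 s4=0 clk=1 s0=0 s5=0 s3=0 s2=1
t8.Δ3 s1=1 s4=0 clk=1 s0=0 s5=0 s3=0 s2=0

1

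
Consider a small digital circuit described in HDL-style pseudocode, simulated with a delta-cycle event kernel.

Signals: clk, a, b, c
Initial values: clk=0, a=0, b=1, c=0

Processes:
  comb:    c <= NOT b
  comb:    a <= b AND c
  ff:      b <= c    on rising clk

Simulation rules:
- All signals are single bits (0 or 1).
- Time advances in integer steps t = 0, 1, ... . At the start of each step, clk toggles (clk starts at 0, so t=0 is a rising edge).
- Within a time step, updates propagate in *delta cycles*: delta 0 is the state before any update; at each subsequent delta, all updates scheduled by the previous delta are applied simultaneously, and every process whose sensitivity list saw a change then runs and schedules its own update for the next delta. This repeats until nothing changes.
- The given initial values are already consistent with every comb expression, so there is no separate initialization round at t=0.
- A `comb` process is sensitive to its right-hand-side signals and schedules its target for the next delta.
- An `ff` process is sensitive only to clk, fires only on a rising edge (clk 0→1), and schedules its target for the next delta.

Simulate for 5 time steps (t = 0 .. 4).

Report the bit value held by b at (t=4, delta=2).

0

t0.Δ0 a=0 b=1 clk=0 c=0
t0.Δ1 a=0 b=1 clk=1 c=0
t0.Δ2 a=0 b=0 clk=1 c=0
t0.Δ3 a=0 b=0 clk=1 c=1
t1.Δ0 a=0 b=0 clk=1 c=1
t1.Δ1 a=0 b=0 clk=0 c=1
t2.Δ0 a=0 b=0 clk=0 c=1
t2.Δ1 a=0 b=0 clk=1 c=1
t2.Δ2 a=0 b=1 clk=1 c=1
t2.Δ3 a=1 b=1 clk=1 c=0
t2.Δ4 a=0 b=1 clk=1 c=0
t3.Δ0 a=0 b=1 clk=1 c=0
t3.Δ1 a=0 b=1 clk=0 c=0
t4.Δ0 a=0 b=1 clk=0 c=0
t4.Δ1 a=0 b=1 clk=1 c=0
t4.Δ2 a=0 b=0 clk=1 c=0
t4.Δ3 a=0 b=0 clk=1 c=1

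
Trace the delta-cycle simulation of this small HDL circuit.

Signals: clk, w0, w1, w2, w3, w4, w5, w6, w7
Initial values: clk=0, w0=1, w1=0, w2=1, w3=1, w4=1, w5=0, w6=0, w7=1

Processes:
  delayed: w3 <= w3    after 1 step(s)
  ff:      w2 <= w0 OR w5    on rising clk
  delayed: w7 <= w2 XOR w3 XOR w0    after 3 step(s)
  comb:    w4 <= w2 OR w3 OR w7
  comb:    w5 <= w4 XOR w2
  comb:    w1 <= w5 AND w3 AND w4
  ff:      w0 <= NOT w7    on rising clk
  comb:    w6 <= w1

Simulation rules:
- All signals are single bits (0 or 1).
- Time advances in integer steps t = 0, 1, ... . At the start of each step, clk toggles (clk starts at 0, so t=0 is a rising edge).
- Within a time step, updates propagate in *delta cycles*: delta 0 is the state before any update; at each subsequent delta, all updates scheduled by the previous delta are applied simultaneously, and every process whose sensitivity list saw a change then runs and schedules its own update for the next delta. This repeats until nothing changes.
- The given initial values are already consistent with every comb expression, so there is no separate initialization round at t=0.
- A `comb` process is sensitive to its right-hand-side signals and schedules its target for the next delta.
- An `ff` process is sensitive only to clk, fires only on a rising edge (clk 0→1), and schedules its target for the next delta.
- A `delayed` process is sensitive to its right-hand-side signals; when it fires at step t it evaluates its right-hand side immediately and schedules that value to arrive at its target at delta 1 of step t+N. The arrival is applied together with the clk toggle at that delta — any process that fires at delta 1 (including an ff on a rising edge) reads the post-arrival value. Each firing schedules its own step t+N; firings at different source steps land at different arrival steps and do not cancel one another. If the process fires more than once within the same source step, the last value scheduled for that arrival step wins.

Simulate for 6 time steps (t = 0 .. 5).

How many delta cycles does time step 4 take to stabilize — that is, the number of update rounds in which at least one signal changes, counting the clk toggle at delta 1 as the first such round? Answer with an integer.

5

[bits: w7,w4,w3,w6,w5,w2,clk,w0,w1]
t=0: Δ0=111001010 Δ1=111001110 Δ2=111001100 | 2Δ
t=1: Δ0=111001100 Δ1=111001000 | 1Δ
t=2: Δ0=111001000 Δ1=111001100 Δ2=111000100 Δ3=111010100 Δ4=111010101 Δ5=111110101 | 5Δ
t=3: Δ0=111110101 Δ1=011110001 | 1Δ
t=4: Δ0=011110001 Δ1=011110101 Δ2=011111111 Δ3=011101111 Δ4=011101110 Δ5=011001110 | 5Δ
t=5: Δ0=011001110 Δ1=111001010 | 1Δ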